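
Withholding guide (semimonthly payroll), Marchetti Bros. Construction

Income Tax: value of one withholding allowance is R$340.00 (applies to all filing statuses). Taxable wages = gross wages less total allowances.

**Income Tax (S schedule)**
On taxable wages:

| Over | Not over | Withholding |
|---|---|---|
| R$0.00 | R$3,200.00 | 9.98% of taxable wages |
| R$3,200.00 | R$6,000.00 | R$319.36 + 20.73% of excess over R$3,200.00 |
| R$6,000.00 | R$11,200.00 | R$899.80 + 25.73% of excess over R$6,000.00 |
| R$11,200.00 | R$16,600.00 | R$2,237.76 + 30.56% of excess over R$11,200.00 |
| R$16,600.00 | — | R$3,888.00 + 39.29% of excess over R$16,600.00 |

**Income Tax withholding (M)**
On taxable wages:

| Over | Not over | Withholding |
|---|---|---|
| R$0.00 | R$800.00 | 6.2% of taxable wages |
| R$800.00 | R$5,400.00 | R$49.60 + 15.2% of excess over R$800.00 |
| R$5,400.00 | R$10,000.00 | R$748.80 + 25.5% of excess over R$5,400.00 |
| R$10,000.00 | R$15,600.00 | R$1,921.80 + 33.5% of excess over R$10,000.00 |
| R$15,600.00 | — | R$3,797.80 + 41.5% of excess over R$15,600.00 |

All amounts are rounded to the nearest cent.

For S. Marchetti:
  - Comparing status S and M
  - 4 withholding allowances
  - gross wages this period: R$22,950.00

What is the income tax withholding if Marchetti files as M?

R$6,283.65

Income Tax (M): taxable = R$22,950.00 − 4×R$340.00 = R$21,590.00
  R$3,797.80 + 41.5% × (R$21,590.00 − R$15,600.00) = R$3,797.80 + 41.5% × R$5,990.00 = R$6,283.65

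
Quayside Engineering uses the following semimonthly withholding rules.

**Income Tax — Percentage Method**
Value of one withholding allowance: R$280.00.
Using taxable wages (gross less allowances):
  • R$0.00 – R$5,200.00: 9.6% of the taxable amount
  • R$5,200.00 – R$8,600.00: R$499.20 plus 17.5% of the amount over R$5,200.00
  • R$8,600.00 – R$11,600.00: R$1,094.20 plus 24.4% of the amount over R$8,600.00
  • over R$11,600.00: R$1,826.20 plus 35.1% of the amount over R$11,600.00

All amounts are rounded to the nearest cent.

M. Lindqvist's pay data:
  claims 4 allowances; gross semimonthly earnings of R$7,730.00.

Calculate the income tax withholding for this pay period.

Income Tax: taxable = R$7,730.00 − 4×R$280.00 = R$6,610.00
  R$499.20 + 17.5% × (R$6,610.00 − R$5,200.00) = R$499.20 + 17.5% × R$1,410.00 = R$745.95

R$745.95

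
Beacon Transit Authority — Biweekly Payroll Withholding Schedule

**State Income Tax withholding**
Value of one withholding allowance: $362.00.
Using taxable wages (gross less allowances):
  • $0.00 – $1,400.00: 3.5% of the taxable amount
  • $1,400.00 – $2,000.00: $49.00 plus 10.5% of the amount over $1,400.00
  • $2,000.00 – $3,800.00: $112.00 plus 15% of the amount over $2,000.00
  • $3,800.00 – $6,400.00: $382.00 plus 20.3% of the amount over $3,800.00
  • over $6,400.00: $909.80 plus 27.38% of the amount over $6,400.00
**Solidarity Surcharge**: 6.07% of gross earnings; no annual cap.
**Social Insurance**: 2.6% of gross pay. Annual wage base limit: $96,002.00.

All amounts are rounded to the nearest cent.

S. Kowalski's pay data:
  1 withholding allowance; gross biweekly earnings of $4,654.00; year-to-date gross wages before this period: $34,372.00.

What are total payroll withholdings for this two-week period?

State Income Tax: taxable = $4,654.00 − 1×$362.00 = $4,292.00
  $382.00 + 20.3% × ($4,292.00 − $3,800.00) = $382.00 + 20.3% × $492.00 = $481.88
Solidarity Surcharge: 6.07% × $4,654.00 = $282.50
Social Insurance: 2.6% × $4,654.00 = $121.00
Total: $481.88 + $282.50 + $121.00 = $885.38

$885.38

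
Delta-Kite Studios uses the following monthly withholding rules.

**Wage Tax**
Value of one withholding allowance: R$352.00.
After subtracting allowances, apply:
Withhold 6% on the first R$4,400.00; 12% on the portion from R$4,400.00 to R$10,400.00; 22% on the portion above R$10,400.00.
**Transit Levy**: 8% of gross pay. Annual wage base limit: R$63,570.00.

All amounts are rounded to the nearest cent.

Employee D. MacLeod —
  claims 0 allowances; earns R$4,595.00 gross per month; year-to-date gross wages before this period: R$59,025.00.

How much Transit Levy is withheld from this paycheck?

Transit Levy: cap R$63,570.00 − YTD R$59,025.00 = R$4,545.00 subject; 8% × R$4,545.00 = R$363.60

R$363.60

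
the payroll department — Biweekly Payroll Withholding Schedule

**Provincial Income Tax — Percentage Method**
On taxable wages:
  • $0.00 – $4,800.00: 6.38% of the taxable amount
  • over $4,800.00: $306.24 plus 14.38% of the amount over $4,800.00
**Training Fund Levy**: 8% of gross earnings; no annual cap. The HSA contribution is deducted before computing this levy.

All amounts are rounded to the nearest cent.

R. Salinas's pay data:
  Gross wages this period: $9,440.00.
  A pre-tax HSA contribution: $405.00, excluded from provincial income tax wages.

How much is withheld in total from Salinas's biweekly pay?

$1,638.03

Provincial Income Tax: taxable = $9,440.00 − $405.00 = $9,035.00
  $306.24 + 14.38% × ($9,035.00 − $4,800.00) = $306.24 + 14.38% × $4,235.00 = $915.23
Training Fund Levy: 8% × $9,035.00 = $722.80
Total: $915.23 + $722.80 = $1,638.03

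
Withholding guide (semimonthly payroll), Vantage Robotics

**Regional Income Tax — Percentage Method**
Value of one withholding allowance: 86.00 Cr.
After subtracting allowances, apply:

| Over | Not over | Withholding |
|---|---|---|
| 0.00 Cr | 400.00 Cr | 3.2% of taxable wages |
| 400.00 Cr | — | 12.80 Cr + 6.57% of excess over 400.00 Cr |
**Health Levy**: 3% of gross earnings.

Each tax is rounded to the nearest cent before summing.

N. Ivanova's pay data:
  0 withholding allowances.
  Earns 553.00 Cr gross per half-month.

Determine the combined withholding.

39.44 Cr

Regional Income Tax: taxable = 553.00 Cr
  12.80 Cr + 6.57% × (553.00 Cr − 400.00 Cr) = 12.80 Cr + 6.57% × 153.00 Cr = 22.85 Cr
Health Levy: 3% × 553.00 Cr = 16.59 Cr
Total: 22.85 Cr + 16.59 Cr = 39.44 Cr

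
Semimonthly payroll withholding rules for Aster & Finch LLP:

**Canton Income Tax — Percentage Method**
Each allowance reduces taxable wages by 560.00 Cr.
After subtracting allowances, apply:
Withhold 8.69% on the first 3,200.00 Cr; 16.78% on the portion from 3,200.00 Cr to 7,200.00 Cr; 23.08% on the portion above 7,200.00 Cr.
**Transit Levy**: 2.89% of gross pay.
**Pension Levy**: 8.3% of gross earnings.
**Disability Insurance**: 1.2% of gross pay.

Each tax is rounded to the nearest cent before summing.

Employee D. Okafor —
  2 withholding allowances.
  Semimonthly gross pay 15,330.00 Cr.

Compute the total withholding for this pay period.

Canton Income Tax: taxable = 15,330.00 Cr − 2×560.00 Cr = 14,210.00 Cr
  949.28 Cr + 23.08% × (14,210.00 Cr − 7,200.00 Cr) = 949.28 Cr + 23.08% × 7,010.00 Cr = 2,567.19 Cr
Transit Levy: 2.89% × 15,330.00 Cr = 443.04 Cr
Pension Levy: 8.3% × 15,330.00 Cr = 1,272.39 Cr
Disability Insurance: 1.2% × 15,330.00 Cr = 183.96 Cr
Total: 2,567.19 Cr + 443.04 Cr + 1,272.39 Cr + 183.96 Cr = 4,466.58 Cr

4,466.58 Cr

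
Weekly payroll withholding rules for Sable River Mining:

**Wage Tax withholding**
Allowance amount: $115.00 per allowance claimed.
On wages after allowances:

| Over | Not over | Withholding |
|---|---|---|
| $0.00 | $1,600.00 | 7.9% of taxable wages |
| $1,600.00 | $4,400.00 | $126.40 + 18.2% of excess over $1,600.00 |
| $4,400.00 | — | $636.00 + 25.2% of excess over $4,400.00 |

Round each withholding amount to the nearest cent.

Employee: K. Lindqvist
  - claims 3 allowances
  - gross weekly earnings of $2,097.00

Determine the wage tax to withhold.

$154.06

Wage Tax: taxable = $2,097.00 − 3×$115.00 = $1,752.00
  $126.40 + 18.2% × ($1,752.00 − $1,600.00) = $126.40 + 18.2% × $152.00 = $154.06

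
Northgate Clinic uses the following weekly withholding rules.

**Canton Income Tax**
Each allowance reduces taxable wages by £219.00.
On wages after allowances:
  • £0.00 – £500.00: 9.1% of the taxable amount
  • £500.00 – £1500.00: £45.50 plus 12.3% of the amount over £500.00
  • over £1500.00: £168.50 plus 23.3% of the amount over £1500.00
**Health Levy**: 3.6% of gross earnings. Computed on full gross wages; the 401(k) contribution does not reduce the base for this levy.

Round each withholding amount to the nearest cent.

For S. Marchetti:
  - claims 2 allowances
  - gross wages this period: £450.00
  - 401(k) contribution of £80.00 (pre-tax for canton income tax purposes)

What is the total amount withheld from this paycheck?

Canton Income Tax: taxable = £450.00 − £80.00 − 2×£219.00 = £-68.00
  Taxable ≤ 0 → £0.00
Health Levy: 3.6% × £450.00 = £16.20
Total: £0.00 + £16.20 = £16.20

£16.20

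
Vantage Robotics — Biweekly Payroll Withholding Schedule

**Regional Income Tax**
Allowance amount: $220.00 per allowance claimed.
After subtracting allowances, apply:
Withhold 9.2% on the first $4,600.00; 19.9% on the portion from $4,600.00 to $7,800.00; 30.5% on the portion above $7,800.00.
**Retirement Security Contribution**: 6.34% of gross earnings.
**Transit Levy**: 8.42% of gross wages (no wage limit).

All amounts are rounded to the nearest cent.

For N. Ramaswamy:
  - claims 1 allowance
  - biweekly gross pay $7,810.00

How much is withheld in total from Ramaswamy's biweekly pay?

$2,170.96

Regional Income Tax: taxable = $7,810.00 − 1×$220.00 = $7,590.00
  $423.20 + 19.9% × ($7,590.00 − $4,600.00) = $423.20 + 19.9% × $2,990.00 = $1,018.21
Retirement Security Contribution: 6.34% × $7,810.00 = $495.15
Transit Levy: 8.42% × $7,810.00 = $657.60
Total: $1,018.21 + $495.15 + $657.60 = $2,170.96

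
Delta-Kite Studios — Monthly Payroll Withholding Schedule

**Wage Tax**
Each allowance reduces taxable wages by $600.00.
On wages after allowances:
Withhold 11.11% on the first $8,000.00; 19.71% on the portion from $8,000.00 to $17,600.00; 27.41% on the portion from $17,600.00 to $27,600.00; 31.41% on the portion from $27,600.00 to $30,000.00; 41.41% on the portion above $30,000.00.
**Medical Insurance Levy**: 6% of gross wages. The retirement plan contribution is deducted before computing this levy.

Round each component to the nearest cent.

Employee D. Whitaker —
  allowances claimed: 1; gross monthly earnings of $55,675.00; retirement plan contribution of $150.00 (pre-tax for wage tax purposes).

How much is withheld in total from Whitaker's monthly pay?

Wage Tax: taxable = $55,675.00 − $150.00 − 1×$600.00 = $54,925.00
  $6,275.80 + 41.41% × ($54,925.00 − $30,000.00) = $6,275.80 + 41.41% × $24,925.00 = $16,597.24
Medical Insurance Levy: 6% × $55,525.00 = $3,331.50
Total: $16,597.24 + $3,331.50 = $19,928.74

$19,928.74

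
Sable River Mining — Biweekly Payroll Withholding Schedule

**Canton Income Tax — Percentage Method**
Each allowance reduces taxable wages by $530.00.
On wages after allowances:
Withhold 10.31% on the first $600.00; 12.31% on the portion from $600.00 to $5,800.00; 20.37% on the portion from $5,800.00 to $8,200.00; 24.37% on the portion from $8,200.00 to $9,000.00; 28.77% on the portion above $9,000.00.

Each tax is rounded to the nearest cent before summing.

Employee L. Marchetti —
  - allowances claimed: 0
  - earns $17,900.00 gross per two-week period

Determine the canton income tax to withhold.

$3,946.35

Canton Income Tax: taxable = $17,900.00
  $1,385.82 + 28.77% × ($17,900.00 − $9,000.00) = $1,385.82 + 28.77% × $8,900.00 = $3,946.35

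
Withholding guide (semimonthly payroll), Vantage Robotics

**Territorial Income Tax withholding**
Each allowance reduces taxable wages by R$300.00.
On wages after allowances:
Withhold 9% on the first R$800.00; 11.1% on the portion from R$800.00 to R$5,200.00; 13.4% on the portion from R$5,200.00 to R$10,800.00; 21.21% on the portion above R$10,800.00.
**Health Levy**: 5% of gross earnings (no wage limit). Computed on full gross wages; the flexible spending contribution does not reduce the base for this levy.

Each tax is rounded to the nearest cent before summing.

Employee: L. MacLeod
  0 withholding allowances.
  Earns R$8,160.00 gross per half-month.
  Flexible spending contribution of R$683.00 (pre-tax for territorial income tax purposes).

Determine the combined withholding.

R$1,273.52

Territorial Income Tax: taxable = R$8,160.00 − R$683.00 = R$7,477.00
  R$560.40 + 13.4% × (R$7,477.00 − R$5,200.00) = R$560.40 + 13.4% × R$2,277.00 = R$865.52
Health Levy: 5% × R$8,160.00 = R$408.00
Total: R$865.52 + R$408.00 = R$1,273.52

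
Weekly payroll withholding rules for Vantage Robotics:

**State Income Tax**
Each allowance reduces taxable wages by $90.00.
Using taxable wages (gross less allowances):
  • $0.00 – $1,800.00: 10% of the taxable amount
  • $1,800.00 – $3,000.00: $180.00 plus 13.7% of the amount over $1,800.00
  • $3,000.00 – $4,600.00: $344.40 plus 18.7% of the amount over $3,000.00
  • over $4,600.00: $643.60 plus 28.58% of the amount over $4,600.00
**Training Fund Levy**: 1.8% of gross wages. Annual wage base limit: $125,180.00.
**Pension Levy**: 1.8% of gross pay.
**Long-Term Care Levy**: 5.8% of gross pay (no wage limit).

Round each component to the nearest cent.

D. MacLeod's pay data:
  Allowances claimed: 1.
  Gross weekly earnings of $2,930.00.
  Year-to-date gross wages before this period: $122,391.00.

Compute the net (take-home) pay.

State Income Tax: taxable = $2,930.00 − 1×$90.00 = $2,840.00
  $180.00 + 13.7% × ($2,840.00 − $1,800.00) = $180.00 + 13.7% × $1,040.00 = $322.48
Training Fund Levy: cap $125,180.00 − YTD $122,391.00 = $2,789.00 subject; 1.8% × $2,789.00 = $50.20
Pension Levy: 1.8% × $2,930.00 = $52.74
Long-Term Care Levy: 5.8% × $2,930.00 = $169.94
Total withheld: $322.48 + $50.20 + $52.74 + $169.94 = $595.36
Net pay: $2,930.00 − $595.36 = $2,334.64

$2,334.64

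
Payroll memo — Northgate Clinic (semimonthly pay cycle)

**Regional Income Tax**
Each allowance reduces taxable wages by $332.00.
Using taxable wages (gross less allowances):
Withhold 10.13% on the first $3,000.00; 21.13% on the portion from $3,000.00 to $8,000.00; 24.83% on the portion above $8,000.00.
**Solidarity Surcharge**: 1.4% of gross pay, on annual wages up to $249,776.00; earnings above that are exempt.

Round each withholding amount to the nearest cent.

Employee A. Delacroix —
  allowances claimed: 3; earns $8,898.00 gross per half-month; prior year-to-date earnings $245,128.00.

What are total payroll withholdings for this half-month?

Regional Income Tax: taxable = $8,898.00 − 3×$332.00 = $7,902.00
  $303.90 + 21.13% × ($7,902.00 − $3,000.00) = $303.90 + 21.13% × $4,902.00 = $1,339.69
Solidarity Surcharge: cap $249,776.00 − YTD $245,128.00 = $4,648.00 subject; 1.4% × $4,648.00 = $65.07
Total: $1,339.69 + $65.07 = $1,404.76

$1,404.76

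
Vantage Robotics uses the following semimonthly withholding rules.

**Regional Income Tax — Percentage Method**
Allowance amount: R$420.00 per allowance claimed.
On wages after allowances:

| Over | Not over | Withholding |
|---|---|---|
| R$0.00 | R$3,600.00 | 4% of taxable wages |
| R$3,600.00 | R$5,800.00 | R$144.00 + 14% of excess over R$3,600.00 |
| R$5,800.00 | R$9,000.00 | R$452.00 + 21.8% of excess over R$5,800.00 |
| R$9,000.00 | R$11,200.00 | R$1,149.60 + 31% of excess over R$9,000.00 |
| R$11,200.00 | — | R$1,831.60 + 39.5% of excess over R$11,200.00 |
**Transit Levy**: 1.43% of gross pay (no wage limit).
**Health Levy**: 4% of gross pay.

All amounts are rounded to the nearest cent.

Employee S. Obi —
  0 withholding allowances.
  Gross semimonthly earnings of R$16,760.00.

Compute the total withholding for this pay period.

Regional Income Tax: taxable = R$16,760.00
  R$1,831.60 + 39.5% × (R$16,760.00 − R$11,200.00) = R$1,831.60 + 39.5% × R$5,560.00 = R$4,027.80
Transit Levy: 1.43% × R$16,760.00 = R$239.67
Health Levy: 4% × R$16,760.00 = R$670.40
Total: R$4,027.80 + R$239.67 + R$670.40 = R$4,937.87

R$4,937.87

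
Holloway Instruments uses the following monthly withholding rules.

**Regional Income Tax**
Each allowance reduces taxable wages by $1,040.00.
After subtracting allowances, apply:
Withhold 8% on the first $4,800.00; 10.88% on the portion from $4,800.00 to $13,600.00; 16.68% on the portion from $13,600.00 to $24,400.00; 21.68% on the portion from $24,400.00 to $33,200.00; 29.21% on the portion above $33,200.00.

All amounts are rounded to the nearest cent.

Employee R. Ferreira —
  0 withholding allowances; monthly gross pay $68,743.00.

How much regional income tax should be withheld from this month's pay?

Regional Income Tax: taxable = $68,743.00
  $5,050.72 + 29.21% × ($68,743.00 − $33,200.00) = $5,050.72 + 29.21% × $35,543.00 = $15,432.83

$15,432.83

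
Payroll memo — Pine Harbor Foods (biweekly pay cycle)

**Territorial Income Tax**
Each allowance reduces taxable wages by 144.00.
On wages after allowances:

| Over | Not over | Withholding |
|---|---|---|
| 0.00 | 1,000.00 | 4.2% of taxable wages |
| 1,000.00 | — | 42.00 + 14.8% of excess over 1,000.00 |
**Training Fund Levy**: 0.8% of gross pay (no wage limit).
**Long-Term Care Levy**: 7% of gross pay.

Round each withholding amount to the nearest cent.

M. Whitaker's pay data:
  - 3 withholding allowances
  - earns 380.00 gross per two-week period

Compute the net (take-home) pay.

Territorial Income Tax: taxable = 380.00 − 3×144.00 = -52.00
  Taxable ≤ 0 → 0.00
Training Fund Levy: 0.8% × 380.00 = 3.04
Long-Term Care Levy: 7% × 380.00 = 26.60
Total withheld: 0.00 + 3.04 + 26.60 = 29.64
Net pay: 380.00 − 29.64 = 350.36

350.36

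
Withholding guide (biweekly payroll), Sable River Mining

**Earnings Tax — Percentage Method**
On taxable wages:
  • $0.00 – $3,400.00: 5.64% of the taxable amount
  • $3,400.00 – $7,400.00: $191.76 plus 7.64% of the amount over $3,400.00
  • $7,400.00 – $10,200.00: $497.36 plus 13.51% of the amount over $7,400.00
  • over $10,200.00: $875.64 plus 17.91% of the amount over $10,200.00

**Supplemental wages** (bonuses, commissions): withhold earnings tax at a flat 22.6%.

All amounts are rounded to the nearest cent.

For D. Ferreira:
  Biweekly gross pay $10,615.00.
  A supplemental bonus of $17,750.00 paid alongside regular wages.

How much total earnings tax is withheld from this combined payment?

Earnings Tax: taxable = $10,615.00
  $875.64 + 17.91% × ($10,615.00 − $10,200.00) = $875.64 + 17.91% × $415.00 = $949.97
Supplemental (22.6% flat on bonus): 22.6% × $17,750.00 = $4,011.50
Total earnings tax: $949.97 + $4,011.50 = $4,961.47

$4,961.47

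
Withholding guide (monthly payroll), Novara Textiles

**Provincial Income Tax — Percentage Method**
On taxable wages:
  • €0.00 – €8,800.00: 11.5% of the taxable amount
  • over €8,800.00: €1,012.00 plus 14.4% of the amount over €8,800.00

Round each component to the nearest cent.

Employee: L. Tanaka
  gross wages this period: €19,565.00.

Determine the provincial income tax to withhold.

Provincial Income Tax: taxable = €19,565.00
  €1,012.00 + 14.4% × (€19,565.00 − €8,800.00) = €1,012.00 + 14.4% × €10,765.00 = €2,562.16

€2,562.16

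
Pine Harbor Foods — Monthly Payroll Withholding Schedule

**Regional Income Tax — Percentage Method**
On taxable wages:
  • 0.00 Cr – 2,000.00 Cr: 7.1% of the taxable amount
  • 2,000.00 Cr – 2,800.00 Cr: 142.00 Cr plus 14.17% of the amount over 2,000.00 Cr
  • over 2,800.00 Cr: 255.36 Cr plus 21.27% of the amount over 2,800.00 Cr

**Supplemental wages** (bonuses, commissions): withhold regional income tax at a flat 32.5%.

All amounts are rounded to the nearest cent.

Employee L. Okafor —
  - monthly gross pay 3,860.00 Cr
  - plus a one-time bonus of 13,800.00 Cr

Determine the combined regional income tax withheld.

Regional Income Tax: taxable = 3,860.00 Cr
  255.36 Cr + 21.27% × (3,860.00 Cr − 2,800.00 Cr) = 255.36 Cr + 21.27% × 1,060.00 Cr = 480.82 Cr
Supplemental (32.5% flat on bonus): 32.5% × 13,800.00 Cr = 4,485.00 Cr
Total regional income tax: 480.82 Cr + 4,485.00 Cr = 4,965.82 Cr

4,965.82 Cr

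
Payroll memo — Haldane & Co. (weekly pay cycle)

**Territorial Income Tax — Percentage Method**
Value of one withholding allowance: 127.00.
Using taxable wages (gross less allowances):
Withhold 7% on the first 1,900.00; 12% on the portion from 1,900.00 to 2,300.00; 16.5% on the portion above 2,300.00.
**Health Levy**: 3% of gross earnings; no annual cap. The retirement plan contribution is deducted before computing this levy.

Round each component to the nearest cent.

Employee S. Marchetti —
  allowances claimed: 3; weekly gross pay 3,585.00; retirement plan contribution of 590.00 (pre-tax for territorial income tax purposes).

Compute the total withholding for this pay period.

Territorial Income Tax: taxable = 3,585.00 − 590.00 − 3×127.00 = 2,614.00
  181.00 + 16.5% × (2,614.00 − 2,300.00) = 181.00 + 16.5% × 314.00 = 232.81
Health Levy: 3% × 2,995.00 = 89.85
Total: 232.81 + 89.85 = 322.66

322.66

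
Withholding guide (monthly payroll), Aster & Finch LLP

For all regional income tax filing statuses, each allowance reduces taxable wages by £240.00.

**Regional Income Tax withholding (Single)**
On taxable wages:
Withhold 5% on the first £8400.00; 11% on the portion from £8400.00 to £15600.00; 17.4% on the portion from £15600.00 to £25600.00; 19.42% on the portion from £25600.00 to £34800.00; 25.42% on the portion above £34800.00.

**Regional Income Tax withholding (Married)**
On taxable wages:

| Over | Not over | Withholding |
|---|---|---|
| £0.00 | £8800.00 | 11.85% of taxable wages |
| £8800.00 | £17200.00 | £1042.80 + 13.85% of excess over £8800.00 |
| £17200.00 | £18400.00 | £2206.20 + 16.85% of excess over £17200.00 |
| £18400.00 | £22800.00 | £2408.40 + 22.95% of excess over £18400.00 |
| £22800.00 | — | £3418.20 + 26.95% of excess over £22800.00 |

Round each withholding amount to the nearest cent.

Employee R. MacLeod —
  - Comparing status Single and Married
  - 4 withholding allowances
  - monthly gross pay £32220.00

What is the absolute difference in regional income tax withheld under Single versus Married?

£1647.00

Regional Income Tax (Single): taxable = £32220.00 − 4×£240.00 = £31260.00
  £2952.00 + 19.42% × (£31260.00 − £25600.00) = £2952.00 + 19.42% × £5660.00 = £4051.17
Regional Income Tax (Married): taxable = £32220.00 − 4×£240.00 = £31260.00
  £3418.20 + 26.95% × (£31260.00 − £22800.00) = £3418.20 + 26.95% × £8460.00 = £5698.17
Difference: |£4051.17 − £5698.17| = £1647.00 (higher under Married)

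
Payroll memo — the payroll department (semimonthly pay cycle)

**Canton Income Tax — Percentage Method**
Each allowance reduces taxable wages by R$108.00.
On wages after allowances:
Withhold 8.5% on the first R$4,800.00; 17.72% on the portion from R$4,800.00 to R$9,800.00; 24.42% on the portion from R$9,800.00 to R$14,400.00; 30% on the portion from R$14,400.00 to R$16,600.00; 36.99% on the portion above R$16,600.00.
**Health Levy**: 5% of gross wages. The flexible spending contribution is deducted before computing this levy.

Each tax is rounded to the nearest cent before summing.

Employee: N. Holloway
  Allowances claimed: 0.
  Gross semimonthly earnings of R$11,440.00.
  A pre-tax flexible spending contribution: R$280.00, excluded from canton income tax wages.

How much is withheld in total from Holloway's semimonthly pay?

Canton Income Tax: taxable = R$11,440.00 − R$280.00 = R$11,160.00
  R$1,294.00 + 24.42% × (R$11,160.00 − R$9,800.00) = R$1,294.00 + 24.42% × R$1,360.00 = R$1,626.11
Health Levy: 5% × R$11,160.00 = R$558.00
Total: R$1,626.11 + R$558.00 = R$2,184.11

R$2,184.11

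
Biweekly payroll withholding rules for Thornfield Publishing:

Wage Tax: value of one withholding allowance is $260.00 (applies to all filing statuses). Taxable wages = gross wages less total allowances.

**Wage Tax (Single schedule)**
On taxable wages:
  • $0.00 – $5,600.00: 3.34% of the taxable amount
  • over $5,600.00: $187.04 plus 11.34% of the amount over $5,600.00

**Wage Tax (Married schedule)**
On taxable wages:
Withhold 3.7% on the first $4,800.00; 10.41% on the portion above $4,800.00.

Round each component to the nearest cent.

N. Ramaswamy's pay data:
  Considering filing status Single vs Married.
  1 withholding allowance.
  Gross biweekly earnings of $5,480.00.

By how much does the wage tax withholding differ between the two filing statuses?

$46.97

Wage Tax (Single): taxable = $5,480.00 − 1×$260.00 = $5,220.00
  3.34% × $5,220.00 = $174.35
Wage Tax (Married): taxable = $5,480.00 − 1×$260.00 = $5,220.00
  $177.60 + 10.41% × ($5,220.00 − $4,800.00) = $177.60 + 10.41% × $420.00 = $221.32
Difference: |$174.35 − $221.32| = $46.97 (higher under Married)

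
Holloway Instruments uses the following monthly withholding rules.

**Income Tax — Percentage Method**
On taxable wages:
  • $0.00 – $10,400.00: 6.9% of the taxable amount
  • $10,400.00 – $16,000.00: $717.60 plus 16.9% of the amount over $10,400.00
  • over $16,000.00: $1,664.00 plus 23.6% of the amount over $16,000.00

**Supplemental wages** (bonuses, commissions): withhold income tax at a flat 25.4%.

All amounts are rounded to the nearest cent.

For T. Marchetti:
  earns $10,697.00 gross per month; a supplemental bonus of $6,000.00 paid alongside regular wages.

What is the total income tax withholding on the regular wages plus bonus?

$2,291.79

Income Tax: taxable = $10,697.00
  $717.60 + 16.9% × ($10,697.00 − $10,400.00) = $717.60 + 16.9% × $297.00 = $767.79
Supplemental (25.4% flat on bonus): 25.4% × $6,000.00 = $1,524.00
Total income tax: $767.79 + $1,524.00 = $2,291.79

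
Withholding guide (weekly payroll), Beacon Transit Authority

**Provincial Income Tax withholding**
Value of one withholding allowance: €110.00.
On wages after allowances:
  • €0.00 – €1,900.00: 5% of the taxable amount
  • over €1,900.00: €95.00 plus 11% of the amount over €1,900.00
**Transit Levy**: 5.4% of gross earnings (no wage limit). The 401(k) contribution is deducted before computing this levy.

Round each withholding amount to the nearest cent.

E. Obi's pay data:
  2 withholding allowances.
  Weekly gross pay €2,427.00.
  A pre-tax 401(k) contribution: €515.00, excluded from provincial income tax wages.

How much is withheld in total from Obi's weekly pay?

€187.85

Provincial Income Tax: taxable = €2,427.00 − €515.00 − 2×€110.00 = €1,692.00
  5% × €1,692.00 = €84.60
Transit Levy: 5.4% × €1,912.00 = €103.25
Total: €84.60 + €103.25 = €187.85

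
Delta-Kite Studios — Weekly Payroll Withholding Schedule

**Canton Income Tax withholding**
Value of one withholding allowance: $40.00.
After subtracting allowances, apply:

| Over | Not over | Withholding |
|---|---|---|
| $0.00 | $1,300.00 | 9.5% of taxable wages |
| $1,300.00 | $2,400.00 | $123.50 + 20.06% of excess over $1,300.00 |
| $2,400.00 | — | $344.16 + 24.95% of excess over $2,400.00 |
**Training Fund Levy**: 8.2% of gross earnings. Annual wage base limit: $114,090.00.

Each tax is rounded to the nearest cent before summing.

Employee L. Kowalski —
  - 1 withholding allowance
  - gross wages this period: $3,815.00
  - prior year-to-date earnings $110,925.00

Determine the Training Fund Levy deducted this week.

Training Fund Levy: cap $114,090.00 − YTD $110,925.00 = $3,165.00 subject; 8.2% × $3,165.00 = $259.53

$259.53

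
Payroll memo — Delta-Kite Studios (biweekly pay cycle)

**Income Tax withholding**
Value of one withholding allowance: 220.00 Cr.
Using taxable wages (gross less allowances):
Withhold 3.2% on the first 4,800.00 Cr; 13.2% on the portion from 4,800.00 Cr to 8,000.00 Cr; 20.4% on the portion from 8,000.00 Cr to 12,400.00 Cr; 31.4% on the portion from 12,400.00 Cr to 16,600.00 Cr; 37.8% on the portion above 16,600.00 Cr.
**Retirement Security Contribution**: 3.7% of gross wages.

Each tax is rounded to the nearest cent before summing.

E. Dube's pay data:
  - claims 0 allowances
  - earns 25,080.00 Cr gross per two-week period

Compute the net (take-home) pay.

18,154.20 Cr

Income Tax: taxable = 25,080.00 Cr
  2,792.40 Cr + 37.8% × (25,080.00 Cr − 16,600.00 Cr) = 2,792.40 Cr + 37.8% × 8,480.00 Cr = 5,997.84 Cr
Retirement Security Contribution: 3.7% × 25,080.00 Cr = 927.96 Cr
Total withheld: 5,997.84 Cr + 927.96 Cr = 6,925.80 Cr
Net pay: 25,080.00 Cr − 6,925.80 Cr = 18,154.20 Cr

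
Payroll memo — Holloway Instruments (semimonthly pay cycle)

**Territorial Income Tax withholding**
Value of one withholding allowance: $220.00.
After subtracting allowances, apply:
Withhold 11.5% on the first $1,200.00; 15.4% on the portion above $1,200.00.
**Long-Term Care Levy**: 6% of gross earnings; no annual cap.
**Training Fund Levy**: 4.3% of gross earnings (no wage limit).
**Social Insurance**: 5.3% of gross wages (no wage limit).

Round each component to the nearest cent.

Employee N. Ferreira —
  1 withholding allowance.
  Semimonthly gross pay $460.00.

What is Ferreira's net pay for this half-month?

Territorial Income Tax: taxable = $460.00 − 1×$220.00 = $240.00
  11.5% × $240.00 = $27.60
Long-Term Care Levy: 6% × $460.00 = $27.60
Training Fund Levy: 4.3% × $460.00 = $19.78
Social Insurance: 5.3% × $460.00 = $24.38
Total withheld: $27.60 + $27.60 + $19.78 + $24.38 = $99.36
Net pay: $460.00 − $99.36 = $360.64

$360.64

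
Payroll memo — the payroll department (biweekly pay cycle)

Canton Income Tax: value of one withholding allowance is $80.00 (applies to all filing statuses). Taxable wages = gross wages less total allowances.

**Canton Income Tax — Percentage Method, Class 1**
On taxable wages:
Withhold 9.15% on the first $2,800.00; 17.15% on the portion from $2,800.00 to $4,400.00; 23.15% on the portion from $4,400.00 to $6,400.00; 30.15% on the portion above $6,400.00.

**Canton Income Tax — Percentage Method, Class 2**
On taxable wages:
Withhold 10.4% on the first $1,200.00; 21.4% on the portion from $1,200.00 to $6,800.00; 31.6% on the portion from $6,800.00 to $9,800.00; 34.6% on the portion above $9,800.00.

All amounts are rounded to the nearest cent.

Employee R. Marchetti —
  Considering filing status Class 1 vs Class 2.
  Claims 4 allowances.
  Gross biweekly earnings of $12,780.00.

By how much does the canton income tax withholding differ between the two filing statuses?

Canton Income Tax (Class 1): taxable = $12,780.00 − 4×$80.00 = $12,460.00
  $993.60 + 30.15% × ($12,460.00 − $6,400.00) = $993.60 + 30.15% × $6,060.00 = $2,820.69
Canton Income Tax (Class 2): taxable = $12,780.00 − 4×$80.00 = $12,460.00
  $2,271.20 + 34.6% × ($12,460.00 − $9,800.00) = $2,271.20 + 34.6% × $2,660.00 = $3,191.56
Difference: |$2,820.69 − $3,191.56| = $370.87 (higher under Class 2)

$370.87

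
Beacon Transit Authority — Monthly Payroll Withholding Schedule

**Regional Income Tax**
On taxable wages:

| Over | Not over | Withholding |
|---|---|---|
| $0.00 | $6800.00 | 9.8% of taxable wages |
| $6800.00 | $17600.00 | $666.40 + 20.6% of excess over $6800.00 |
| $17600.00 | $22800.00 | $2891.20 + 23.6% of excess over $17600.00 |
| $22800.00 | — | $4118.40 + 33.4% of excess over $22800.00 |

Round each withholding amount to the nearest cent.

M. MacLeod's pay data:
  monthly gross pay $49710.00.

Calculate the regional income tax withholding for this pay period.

Regional Income Tax: taxable = $49710.00
  $4118.40 + 33.4% × ($49710.00 − $22800.00) = $4118.40 + 33.4% × $26910.00 = $13106.34

$13106.34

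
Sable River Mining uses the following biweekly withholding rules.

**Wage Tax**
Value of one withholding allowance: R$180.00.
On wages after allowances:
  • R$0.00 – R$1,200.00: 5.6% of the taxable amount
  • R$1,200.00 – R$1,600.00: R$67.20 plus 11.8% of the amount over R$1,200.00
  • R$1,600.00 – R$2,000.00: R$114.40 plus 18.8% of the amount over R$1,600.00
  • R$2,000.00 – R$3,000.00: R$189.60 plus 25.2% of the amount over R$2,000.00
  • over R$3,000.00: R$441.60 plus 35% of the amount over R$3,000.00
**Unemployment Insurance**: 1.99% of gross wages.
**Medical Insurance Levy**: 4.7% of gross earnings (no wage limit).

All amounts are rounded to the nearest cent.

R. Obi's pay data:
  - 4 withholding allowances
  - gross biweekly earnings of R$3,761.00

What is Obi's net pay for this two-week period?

Wage Tax: taxable = R$3,761.00 − 4×R$180.00 = R$3,041.00
  R$441.60 + 35% × (R$3,041.00 − R$3,000.00) = R$441.60 + 35% × R$41.00 = R$455.95
Unemployment Insurance: 1.99% × R$3,761.00 = R$74.84
Medical Insurance Levy: 4.7% × R$3,761.00 = R$176.77
Total withheld: R$455.95 + R$74.84 + R$176.77 = R$707.56
Net pay: R$3,761.00 − R$707.56 = R$3,053.44

R$3,053.44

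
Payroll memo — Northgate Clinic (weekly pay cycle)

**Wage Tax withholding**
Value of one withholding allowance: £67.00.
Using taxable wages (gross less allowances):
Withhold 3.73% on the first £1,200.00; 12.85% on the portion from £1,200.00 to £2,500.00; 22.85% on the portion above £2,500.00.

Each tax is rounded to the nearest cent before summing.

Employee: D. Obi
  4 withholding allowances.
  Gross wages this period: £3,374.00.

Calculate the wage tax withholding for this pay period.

Wage Tax: taxable = £3,374.00 − 4×£67.00 = £3,106.00
  £211.81 + 22.85% × (£3,106.00 − £2,500.00) = £211.81 + 22.85% × £606.00 = £350.28

£350.28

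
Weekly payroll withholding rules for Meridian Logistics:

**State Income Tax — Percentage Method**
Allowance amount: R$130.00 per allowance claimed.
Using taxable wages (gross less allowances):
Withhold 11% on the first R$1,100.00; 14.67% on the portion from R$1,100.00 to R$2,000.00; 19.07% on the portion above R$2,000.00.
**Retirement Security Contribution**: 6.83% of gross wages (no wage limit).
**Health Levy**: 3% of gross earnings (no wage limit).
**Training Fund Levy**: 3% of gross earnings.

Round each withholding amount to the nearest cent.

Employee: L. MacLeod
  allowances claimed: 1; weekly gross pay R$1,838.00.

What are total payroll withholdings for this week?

State Income Tax: taxable = R$1,838.00 − 1×R$130.00 = R$1,708.00
  R$121.00 + 14.67% × (R$1,708.00 − R$1,100.00) = R$121.00 + 14.67% × R$608.00 = R$210.19
Retirement Security Contribution: 6.83% × R$1,838.00 = R$125.54
Health Levy: 3% × R$1,838.00 = R$55.14
Training Fund Levy: 3% × R$1,838.00 = R$55.14
Total: R$210.19 + R$125.54 + R$55.14 + R$55.14 = R$446.01

R$446.01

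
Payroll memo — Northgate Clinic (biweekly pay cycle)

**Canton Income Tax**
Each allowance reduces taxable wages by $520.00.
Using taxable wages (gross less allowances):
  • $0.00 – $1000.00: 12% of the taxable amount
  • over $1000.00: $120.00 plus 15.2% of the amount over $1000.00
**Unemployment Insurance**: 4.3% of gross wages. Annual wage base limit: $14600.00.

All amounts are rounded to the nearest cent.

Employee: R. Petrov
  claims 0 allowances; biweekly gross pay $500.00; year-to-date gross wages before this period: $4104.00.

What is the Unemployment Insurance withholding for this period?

Unemployment Insurance: 4.3% × $500.00 = $21.50

$21.50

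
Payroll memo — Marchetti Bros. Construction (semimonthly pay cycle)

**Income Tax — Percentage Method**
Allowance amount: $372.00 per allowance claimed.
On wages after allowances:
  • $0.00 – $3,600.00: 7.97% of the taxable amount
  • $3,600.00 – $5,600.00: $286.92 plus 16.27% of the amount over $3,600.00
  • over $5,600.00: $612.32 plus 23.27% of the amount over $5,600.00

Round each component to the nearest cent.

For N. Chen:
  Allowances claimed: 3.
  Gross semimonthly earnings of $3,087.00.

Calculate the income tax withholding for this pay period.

$157.09

Income Tax: taxable = $3,087.00 − 3×$372.00 = $1,971.00
  7.97% × $1,971.00 = $157.09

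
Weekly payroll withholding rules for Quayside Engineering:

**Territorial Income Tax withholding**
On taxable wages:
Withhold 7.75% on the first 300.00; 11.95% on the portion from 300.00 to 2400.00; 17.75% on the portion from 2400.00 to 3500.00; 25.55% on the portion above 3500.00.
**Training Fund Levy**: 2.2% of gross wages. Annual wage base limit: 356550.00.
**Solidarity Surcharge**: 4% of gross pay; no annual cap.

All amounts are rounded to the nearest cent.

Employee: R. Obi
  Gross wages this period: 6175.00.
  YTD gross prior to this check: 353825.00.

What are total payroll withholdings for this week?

1459.86

Territorial Income Tax: taxable = 6175.00
  469.45 + 25.55% × (6175.00 − 3500.00) = 469.45 + 25.55% × 2675.00 = 1152.91
Training Fund Levy: cap 356550.00 − YTD 353825.00 = 2725.00 subject; 2.2% × 2725.00 = 59.95
Solidarity Surcharge: 4% × 6175.00 = 247.00
Total: 1152.91 + 59.95 + 247.00 = 1459.86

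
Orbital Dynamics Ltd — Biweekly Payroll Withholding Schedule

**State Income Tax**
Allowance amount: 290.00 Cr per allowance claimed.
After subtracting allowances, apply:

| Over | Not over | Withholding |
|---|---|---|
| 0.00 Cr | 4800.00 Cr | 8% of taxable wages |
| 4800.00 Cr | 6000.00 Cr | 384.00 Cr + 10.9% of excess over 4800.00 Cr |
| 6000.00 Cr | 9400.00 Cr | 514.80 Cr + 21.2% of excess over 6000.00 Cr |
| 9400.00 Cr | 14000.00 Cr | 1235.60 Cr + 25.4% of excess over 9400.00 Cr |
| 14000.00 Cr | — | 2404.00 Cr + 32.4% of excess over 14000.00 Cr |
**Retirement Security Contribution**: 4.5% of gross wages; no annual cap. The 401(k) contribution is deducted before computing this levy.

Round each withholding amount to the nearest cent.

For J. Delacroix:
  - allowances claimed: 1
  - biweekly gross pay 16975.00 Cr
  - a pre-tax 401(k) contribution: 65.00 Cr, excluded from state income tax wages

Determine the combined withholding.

State Income Tax: taxable = 16975.00 Cr − 65.00 Cr − 1×290.00 Cr = 16620.00 Cr
  2404.00 Cr + 32.4% × (16620.00 Cr − 14000.00 Cr) = 2404.00 Cr + 32.4% × 2620.00 Cr = 3252.88 Cr
Retirement Security Contribution: 4.5% × 16910.00 Cr = 760.95 Cr
Total: 3252.88 Cr + 760.95 Cr = 4013.83 Cr

4013.83 Cr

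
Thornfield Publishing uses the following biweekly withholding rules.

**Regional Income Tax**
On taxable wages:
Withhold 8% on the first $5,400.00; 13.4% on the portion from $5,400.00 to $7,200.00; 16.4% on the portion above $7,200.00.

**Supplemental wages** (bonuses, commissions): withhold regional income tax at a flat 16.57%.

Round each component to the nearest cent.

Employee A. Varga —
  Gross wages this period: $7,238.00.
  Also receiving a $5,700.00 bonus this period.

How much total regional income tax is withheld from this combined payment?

Regional Income Tax: taxable = $7,238.00
  $673.20 + 16.4% × ($7,238.00 − $7,200.00) = $673.20 + 16.4% × $38.00 = $679.43
Supplemental (16.57% flat on bonus): 16.57% × $5,700.00 = $944.49
Total regional income tax: $679.43 + $944.49 = $1,623.92

$1,623.92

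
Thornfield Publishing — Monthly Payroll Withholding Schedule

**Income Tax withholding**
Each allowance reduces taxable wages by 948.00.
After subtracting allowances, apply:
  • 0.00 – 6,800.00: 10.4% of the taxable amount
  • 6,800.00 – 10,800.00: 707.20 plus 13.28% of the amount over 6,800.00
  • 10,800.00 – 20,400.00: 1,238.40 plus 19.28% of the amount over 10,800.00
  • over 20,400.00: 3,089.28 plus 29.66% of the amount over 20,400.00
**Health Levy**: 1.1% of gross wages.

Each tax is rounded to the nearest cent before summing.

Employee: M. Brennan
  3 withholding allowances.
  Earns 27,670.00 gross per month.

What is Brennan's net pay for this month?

Income Tax: taxable = 27,670.00 − 3×948.00 = 24,826.00
  3,089.28 + 29.66% × (24,826.00 − 20,400.00) = 3,089.28 + 29.66% × 4,426.00 = 4,402.03
Health Levy: 1.1% × 27,670.00 = 304.37
Total withheld: 4,402.03 + 304.37 = 4,706.40
Net pay: 27,670.00 − 4,706.40 = 22,963.60

22,963.60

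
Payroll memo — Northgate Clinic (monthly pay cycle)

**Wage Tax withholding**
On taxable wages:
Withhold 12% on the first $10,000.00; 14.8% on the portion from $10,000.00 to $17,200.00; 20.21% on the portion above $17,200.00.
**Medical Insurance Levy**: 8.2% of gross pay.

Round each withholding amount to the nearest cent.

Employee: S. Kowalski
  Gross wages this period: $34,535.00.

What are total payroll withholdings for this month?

Wage Tax: taxable = $34,535.00
  $2,265.60 + 20.21% × ($34,535.00 − $17,200.00) = $2,265.60 + 20.21% × $17,335.00 = $5,769.00
Medical Insurance Levy: 8.2% × $34,535.00 = $2,831.87
Total: $5,769.00 + $2,831.87 = $8,600.87

$8,600.87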